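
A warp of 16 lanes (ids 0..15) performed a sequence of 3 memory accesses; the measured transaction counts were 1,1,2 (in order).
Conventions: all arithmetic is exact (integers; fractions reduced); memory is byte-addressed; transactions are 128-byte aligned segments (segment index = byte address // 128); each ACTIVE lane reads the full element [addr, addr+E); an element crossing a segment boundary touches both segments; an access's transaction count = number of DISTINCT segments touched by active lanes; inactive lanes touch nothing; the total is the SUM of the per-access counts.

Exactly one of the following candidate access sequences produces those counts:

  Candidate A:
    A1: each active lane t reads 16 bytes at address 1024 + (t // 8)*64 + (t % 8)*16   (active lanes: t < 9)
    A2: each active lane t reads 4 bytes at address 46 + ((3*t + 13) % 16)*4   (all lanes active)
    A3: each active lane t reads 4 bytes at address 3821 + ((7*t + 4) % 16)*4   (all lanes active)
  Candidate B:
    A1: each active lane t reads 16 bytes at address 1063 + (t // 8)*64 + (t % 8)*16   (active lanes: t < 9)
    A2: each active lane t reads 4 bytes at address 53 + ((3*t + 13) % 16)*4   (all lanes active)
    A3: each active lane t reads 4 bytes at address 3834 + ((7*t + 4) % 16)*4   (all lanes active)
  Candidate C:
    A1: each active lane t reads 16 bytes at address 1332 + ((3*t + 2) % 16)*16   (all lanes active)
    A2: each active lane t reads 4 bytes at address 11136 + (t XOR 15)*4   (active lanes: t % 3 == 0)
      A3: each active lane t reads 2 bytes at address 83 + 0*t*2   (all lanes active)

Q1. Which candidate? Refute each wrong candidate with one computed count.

B: A1 gives 2 transactions, not 1
C: A1 gives 3 transactions, not 1
A: all counts match (1,1,2)

Answer: A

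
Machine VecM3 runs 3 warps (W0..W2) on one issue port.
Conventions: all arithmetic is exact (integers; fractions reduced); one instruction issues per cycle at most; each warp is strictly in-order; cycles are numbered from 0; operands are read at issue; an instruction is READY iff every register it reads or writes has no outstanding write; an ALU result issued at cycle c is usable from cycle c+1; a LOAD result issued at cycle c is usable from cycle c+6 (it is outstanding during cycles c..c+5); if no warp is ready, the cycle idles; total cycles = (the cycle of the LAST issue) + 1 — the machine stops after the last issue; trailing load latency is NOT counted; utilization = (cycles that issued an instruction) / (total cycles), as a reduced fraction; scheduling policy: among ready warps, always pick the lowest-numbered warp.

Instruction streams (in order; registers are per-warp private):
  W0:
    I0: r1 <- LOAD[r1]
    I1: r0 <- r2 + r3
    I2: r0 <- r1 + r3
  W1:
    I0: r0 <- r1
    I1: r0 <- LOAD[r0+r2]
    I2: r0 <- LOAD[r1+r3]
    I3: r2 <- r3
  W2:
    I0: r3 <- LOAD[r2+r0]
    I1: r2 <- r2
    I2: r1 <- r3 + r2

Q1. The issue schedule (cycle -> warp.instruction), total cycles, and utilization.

cycle 0: W0.I0
cycle 1: W0.I1
cycle 2: W1.I0
cycle 3: W1.I1
cycle 4: W2.I0
cycle 5: W2.I1
cycle 6: W0.I2
cycle 7: idle
cycle 8: idle
cycle 9: W1.I2
cycle 10: W1.I3
cycle 11: W2.I2

Answer: 12 cycles, utilization 5/6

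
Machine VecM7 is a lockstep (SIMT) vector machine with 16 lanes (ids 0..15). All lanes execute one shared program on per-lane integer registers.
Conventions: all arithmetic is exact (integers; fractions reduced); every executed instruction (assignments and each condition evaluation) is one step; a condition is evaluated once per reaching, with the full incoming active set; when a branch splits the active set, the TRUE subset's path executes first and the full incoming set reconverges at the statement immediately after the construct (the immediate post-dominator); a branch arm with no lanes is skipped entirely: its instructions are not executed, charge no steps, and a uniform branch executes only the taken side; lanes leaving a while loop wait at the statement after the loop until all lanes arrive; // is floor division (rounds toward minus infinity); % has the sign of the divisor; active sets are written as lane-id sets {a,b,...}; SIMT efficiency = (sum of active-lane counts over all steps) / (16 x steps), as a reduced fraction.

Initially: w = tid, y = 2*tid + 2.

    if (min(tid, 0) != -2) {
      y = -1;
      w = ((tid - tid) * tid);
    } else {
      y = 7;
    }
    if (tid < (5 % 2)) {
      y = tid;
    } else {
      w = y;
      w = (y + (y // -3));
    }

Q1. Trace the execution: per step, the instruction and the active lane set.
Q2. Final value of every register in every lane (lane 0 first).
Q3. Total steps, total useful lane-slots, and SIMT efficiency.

step 0: eval (min(tid, 0) != -2)     {0,1,2,3,4,5,6,7,8,9,10,11,12,13,14,15}
step 1: y <- -1                      {0,1,2,3,4,5,6,7,8,9,10,11,12,13,14,15}
step 2: w <- ((tid - tid) * tid)     {0,1,2,3,4,5,6,7,8,9,10,11,12,13,14,15}
step 3: eval (tid < (5 % 2))         {0,1,2,3,4,5,6,7,8,9,10,11,12,13,14,15}
step 4: y <- tid                     {0}
step 5: w <- y                       {1,2,3,4,5,6,7,8,9,10,11,12,13,14,15}
step 6: w <- (y + (y // -3))         {1,2,3,4,5,6,7,8,9,10,11,12,13,14,15}

Answer: 7 steps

w: 0,-1,-1,-1,-1,-1,-1,-1,-1,-1,-1,-1,-1,-1,-1,-1
y: 0,-1,-1,-1,-1,-1,-1,-1,-1,-1,-1,-1,-1,-1,-1,-1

steps = 7; useful = 95; efficiency = 95/112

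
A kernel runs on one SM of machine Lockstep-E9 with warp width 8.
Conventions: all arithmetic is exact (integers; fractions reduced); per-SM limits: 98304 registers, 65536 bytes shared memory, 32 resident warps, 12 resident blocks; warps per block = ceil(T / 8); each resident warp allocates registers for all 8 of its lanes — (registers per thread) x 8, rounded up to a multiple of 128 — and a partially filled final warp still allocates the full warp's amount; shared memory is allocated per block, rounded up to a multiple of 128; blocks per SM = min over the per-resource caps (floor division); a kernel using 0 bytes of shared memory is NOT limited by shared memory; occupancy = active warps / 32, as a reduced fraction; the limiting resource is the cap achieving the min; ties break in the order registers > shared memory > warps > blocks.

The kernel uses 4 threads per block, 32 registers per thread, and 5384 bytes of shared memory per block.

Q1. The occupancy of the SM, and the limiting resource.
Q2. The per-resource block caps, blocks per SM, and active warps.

Answer: occupancy 11/32, limited by shared memory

registers: 384 blocks
shared memory: 11 blocks
warps: 32 blocks
blocks: 12 blocks

Answer: 11 blocks, 11 active warps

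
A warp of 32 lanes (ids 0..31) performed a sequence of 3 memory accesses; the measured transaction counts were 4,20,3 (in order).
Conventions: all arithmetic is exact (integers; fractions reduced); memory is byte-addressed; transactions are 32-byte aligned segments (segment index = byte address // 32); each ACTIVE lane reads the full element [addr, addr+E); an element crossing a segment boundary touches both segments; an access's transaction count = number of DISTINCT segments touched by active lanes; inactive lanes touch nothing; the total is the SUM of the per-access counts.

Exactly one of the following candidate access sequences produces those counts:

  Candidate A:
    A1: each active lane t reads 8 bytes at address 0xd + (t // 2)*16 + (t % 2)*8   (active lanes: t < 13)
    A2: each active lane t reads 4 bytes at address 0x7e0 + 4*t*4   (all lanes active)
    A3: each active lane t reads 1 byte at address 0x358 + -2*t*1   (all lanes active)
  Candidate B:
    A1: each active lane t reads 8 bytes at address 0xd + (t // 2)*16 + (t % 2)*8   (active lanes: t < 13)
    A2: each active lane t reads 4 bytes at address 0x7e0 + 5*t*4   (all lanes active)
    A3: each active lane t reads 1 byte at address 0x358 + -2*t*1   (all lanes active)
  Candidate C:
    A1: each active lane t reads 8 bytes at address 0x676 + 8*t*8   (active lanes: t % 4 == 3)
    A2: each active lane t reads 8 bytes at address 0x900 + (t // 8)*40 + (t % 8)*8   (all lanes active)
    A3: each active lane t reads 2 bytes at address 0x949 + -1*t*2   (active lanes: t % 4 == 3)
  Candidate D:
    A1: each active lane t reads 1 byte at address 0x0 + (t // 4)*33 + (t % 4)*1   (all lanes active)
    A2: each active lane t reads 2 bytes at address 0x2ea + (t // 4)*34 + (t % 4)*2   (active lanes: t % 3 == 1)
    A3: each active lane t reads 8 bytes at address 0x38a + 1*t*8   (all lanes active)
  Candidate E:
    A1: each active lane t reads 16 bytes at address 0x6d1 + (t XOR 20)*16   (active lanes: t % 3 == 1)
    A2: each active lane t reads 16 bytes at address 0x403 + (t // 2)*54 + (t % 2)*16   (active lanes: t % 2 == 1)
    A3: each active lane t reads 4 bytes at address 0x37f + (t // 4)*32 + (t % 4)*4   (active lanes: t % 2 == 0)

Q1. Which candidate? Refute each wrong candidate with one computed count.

A: A2 gives 16 transactions, not 20
C: A1 gives 8 transactions, not 4
D: A1 gives 8 transactions, not 4
E: A1 gives 14 transactions, not 4
B: all counts match (4,20,3)

Answer: B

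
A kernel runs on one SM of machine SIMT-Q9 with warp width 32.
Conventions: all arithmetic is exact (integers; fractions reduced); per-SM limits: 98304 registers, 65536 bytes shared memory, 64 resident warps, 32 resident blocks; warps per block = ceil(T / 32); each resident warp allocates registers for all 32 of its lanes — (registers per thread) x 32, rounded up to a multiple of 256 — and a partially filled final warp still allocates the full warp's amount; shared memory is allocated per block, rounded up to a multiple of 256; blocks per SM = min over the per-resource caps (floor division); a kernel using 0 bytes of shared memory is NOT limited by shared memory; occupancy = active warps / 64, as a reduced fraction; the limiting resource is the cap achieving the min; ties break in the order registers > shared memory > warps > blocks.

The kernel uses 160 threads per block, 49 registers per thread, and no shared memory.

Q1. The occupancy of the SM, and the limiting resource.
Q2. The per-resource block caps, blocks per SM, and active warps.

Answer: occupancy 25/32, limited by registers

registers: 10 blocks
shared memory: no limit (kernel uses none)
warps: 12 blocks
blocks: 32 blocks

Answer: 10 blocks, 50 active warps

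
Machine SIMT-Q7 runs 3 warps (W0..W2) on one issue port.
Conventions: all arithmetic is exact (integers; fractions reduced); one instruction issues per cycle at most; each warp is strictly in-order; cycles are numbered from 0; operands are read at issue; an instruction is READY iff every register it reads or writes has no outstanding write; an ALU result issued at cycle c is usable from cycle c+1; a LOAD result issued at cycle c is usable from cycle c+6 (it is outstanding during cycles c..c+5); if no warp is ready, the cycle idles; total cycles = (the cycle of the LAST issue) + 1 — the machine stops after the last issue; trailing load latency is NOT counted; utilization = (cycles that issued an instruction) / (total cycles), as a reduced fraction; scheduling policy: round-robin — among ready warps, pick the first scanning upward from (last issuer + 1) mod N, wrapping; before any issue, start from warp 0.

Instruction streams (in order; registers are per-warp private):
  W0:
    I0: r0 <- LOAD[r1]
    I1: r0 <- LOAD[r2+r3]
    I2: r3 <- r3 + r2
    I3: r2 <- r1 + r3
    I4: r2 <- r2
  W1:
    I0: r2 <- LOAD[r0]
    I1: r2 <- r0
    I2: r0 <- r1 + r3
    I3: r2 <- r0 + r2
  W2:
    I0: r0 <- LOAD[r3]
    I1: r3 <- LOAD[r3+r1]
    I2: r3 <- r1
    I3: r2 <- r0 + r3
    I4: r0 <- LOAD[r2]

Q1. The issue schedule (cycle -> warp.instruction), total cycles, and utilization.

cycle 0: W0.I0
cycle 1: W1.I0
cycle 2: W2.I0
cycle 3: W2.I1
cycle 4: idle
cycle 5: idle
cycle 6: W0.I1
cycle 7: W1.I1
cycle 8: W0.I2
cycle 9: W1.I2
cycle 10: W2.I2
cycle 11: W0.I3
cycle 12: W1.I3
cycle 13: W2.I3
cycle 14: W0.I4
cycle 15: W2.I4

Answer: 16 cycles, utilization 7/8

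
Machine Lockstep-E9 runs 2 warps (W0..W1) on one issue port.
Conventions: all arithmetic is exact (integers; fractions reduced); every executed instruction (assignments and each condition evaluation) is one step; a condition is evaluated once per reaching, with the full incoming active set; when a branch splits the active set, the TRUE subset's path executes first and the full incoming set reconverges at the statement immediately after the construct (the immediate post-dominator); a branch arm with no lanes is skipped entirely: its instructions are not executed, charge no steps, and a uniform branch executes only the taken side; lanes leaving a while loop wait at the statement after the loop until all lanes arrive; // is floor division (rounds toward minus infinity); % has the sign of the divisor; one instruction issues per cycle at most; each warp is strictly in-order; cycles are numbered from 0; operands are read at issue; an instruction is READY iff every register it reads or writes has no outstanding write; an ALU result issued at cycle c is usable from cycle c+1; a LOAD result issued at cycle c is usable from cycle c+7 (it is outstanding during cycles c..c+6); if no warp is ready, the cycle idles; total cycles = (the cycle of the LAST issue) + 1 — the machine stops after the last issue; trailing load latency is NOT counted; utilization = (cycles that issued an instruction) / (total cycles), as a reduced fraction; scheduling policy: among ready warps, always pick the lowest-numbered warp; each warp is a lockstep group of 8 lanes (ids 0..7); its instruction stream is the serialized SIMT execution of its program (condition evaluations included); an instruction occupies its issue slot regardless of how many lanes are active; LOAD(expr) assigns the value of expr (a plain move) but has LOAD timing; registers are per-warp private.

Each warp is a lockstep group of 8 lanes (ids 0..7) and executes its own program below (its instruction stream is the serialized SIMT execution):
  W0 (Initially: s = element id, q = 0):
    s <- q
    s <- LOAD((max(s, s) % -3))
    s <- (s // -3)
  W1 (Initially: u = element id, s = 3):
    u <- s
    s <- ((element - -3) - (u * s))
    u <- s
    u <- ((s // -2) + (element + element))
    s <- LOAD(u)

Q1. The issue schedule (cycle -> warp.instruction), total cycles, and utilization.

cycle 0: W0.I0
cycle 1: W0.I1
cycle 2: W1.I0
cycle 3: W1.I1
cycle 4: W1.I2
cycle 5: W1.I3
cycle 6: W1.I4
cycle 7: idle
cycle 8: W0.I2

Answer: 9 cycles, utilization 8/9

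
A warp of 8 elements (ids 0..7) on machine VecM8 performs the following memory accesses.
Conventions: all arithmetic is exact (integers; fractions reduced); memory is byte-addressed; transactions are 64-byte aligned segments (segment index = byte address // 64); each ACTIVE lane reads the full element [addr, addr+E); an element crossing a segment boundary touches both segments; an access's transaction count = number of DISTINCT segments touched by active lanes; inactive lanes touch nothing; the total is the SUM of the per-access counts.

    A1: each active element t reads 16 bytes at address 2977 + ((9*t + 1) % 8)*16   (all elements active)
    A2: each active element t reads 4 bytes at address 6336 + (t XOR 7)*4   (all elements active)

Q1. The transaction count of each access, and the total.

A1: 3 transactions
A2: 1 transaction

Answer: 3,1; total 4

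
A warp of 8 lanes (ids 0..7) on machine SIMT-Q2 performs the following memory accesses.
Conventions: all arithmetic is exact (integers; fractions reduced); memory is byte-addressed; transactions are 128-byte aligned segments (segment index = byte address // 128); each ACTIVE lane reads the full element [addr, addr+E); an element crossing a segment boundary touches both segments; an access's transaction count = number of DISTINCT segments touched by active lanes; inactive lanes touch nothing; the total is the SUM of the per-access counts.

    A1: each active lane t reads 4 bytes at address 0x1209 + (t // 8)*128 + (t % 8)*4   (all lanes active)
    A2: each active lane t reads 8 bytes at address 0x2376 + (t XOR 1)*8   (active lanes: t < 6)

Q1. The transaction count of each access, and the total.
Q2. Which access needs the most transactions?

A1: 1 transaction
A2: 2 transactions

Answer: 1,2; total 3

Answer: A2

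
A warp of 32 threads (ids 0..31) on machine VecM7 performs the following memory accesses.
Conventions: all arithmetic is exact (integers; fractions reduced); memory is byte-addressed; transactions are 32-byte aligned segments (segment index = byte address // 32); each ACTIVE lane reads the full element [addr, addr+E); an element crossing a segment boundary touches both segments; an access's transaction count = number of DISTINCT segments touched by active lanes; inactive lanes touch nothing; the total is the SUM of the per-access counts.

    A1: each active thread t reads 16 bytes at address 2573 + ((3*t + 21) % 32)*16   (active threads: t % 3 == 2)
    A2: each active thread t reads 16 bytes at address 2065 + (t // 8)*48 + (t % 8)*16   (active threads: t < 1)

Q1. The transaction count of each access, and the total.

A1: 12 transactions
A2: 2 transactions

Answer: 12,2; total 14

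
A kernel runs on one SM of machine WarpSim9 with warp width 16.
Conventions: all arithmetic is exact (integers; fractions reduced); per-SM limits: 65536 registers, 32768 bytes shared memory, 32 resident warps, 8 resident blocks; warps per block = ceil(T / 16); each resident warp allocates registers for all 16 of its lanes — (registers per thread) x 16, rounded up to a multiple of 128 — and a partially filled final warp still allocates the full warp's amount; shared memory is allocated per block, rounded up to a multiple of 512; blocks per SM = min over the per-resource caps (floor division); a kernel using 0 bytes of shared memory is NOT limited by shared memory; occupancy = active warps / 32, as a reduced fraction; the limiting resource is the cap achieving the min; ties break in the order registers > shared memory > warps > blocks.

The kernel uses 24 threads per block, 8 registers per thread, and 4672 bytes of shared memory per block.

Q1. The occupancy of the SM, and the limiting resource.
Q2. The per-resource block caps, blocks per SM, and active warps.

Answer: occupancy 3/8, limited by shared memory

registers: 256 blocks
shared memory: 6 blocks
warps: 16 blocks
blocks: 8 blocks

Answer: 6 blocks, 12 active warps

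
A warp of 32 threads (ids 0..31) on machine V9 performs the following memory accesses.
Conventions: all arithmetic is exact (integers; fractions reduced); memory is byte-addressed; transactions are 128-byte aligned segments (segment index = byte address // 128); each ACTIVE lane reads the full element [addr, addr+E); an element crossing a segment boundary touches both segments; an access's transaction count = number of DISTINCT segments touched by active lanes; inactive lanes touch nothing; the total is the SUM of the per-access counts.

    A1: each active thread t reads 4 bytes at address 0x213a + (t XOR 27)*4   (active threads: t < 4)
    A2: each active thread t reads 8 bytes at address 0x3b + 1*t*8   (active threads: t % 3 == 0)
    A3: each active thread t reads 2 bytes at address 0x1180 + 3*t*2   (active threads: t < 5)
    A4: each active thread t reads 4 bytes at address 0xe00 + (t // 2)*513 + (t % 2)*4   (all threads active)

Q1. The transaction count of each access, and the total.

A1: 1 transaction
A2: 3 transactions
A3: 1 transaction
A4: 16 transactions

Answer: 1,3,1,16; total 21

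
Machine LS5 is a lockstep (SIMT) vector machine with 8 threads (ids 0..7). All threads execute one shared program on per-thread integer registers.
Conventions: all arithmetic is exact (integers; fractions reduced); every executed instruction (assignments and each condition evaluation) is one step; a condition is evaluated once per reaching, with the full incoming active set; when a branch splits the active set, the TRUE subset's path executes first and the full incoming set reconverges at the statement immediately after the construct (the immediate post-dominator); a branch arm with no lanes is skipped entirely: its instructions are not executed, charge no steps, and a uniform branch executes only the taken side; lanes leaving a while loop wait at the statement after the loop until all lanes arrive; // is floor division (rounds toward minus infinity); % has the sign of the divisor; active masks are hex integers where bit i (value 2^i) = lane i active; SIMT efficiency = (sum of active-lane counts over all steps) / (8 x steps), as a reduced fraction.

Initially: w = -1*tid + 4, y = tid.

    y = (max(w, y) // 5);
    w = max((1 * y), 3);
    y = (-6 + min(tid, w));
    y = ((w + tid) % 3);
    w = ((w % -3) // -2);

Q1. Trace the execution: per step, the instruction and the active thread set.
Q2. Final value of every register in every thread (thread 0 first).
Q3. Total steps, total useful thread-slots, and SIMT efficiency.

step 0: y <- (max(w, y) // 5)        0xff
step 1: w <- max((1 * y), 3)         0xff
step 2: y <- (-6 + min(tid, w))      0xff
step 3: y <- ((w + tid) % 3)         0xff
step 4: w <- ((w % -3) // -2)        0xff

Answer: 5 steps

w: 0,0,0,0,0,0,0,0
y: 0,1,2,0,1,2,0,1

steps = 5; useful = 40; efficiency = 40/40 = 1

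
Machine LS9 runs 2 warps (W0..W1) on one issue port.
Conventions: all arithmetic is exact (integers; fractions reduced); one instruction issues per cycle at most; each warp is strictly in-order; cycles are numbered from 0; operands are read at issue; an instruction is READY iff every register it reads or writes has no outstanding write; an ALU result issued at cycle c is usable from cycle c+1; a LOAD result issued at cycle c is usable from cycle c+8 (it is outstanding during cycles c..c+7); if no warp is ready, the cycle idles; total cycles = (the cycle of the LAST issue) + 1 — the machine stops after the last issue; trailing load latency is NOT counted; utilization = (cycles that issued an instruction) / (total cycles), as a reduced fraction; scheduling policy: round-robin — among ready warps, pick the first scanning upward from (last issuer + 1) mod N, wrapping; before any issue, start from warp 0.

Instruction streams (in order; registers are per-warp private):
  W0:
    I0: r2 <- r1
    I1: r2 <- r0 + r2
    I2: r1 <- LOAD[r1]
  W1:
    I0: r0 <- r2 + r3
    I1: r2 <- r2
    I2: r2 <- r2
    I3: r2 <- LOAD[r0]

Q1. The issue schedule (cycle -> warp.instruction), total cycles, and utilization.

cycle 0: W0.I0
cycle 1: W1.I0
cycle 2: W0.I1
cycle 3: W1.I1
cycle 4: W0.I2
cycle 5: W1.I2
cycle 6: W1.I3

Answer: 7 cycles, utilization 1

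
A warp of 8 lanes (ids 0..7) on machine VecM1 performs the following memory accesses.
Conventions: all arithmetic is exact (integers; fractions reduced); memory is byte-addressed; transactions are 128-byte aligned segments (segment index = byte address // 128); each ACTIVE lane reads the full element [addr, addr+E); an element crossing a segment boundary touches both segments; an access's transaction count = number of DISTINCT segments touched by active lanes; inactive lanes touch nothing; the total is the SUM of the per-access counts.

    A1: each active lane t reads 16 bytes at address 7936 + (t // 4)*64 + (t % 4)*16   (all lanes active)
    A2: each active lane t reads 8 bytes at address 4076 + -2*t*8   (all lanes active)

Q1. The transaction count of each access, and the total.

A1: 1 transaction
A2: 2 transactions

Answer: 1,2; total 3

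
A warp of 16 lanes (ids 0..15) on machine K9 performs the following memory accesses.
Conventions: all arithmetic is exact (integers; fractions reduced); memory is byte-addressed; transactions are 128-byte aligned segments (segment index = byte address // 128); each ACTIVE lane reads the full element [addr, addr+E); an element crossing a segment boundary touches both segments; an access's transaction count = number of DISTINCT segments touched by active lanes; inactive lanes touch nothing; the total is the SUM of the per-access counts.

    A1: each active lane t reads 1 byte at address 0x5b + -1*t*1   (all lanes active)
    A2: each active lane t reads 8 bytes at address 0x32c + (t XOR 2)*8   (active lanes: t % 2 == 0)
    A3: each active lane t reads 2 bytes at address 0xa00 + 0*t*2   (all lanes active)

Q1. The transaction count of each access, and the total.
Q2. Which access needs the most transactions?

A1: 1 transaction
A2: 2 transactions
A3: 1 transaction

Answer: 1,2,1; total 4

Answer: A2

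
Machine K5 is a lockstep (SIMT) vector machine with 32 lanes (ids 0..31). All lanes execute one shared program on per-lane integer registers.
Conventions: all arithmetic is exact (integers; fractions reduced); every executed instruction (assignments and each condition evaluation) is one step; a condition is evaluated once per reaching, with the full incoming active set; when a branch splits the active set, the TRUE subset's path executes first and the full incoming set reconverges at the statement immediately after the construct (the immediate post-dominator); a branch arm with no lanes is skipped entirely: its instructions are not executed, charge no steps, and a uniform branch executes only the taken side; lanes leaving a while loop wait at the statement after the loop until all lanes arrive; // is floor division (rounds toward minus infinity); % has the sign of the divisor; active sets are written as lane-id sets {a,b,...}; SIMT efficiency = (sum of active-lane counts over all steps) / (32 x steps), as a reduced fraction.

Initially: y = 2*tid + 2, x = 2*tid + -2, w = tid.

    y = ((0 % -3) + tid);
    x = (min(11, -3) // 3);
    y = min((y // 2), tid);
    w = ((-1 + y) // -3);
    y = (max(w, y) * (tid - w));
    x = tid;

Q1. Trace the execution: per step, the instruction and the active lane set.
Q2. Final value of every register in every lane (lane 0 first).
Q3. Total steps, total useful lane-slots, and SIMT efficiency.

step 0: y <- ((0 % -3) + tid)        {0,1,2,3,4,5,6,7,8,9,10,11,12,13,14,15,16,17,18,19,20,21,22,23,24,25,26,27,28,29,30,31}
step 1: x <- (min(11, -3) // 3)      {0,1,2,3,4,5,6,7,8,9,10,11,12,13,14,15,16,17,18,19,20,21,22,23,24,25,26,27,28,29,30,31}
step 2: y <- min((y // 2), tid)      {0,1,2,3,4,5,6,7,8,9,10,11,12,13,14,15,16,17,18,19,20,21,22,23,24,25,26,27,28,29,30,31}
step 3: w <- ((-1 + y) // -3)        {0,1,2,3,4,5,6,7,8,9,10,11,12,13,14,15,16,17,18,19,20,21,22,23,24,25,26,27,28,29,30,31}
step 4: y <- (max(w, y) * (tid - w)) {0,1,2,3,4,5,6,7,8,9,10,11,12,13,14,15,16,17,18,19,20,21,22,23,24,25,26,27,28,29,30,31}
step 5: x <- tid                     {0,1,2,3,4,5,6,7,8,9,10,11,12,13,14,15,16,17,18,19,20,21,22,23,24,25,26,27,28,29,30,31}

Answer: 6 steps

y: 0,0,2,3,10,12,21,24,36,40,60,65,84,90,112,119,152,160,189,198,230,240,286,297,336,348,390,403,462,476,525,540
x: 0,1,2,3,4,5,6,7,8,9,10,11,12,13,14,15,16,17,18,19,20,21,22,23,24,25,26,27,28,29,30,31
w: 0,0,0,0,-1,-1,-1,-1,-1,-1,-2,-2,-2,-2,-2,-2,-3,-3,-3,-3,-3,-3,-4,-4,-4,-4,-4,-4,-5,-5,-5,-5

steps = 6; useful = 192; efficiency = 192/192 = 1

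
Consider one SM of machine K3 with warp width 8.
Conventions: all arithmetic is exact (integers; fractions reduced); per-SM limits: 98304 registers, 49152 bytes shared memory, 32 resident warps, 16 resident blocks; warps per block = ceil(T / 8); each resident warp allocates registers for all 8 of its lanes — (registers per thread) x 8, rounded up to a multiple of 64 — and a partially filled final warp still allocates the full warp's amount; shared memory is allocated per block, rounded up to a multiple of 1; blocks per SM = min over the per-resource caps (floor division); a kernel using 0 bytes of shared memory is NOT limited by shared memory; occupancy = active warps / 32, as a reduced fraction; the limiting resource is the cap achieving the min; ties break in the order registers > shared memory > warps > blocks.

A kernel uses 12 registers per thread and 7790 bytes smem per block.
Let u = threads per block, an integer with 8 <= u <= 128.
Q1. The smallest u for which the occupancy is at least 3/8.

Answer: u = 9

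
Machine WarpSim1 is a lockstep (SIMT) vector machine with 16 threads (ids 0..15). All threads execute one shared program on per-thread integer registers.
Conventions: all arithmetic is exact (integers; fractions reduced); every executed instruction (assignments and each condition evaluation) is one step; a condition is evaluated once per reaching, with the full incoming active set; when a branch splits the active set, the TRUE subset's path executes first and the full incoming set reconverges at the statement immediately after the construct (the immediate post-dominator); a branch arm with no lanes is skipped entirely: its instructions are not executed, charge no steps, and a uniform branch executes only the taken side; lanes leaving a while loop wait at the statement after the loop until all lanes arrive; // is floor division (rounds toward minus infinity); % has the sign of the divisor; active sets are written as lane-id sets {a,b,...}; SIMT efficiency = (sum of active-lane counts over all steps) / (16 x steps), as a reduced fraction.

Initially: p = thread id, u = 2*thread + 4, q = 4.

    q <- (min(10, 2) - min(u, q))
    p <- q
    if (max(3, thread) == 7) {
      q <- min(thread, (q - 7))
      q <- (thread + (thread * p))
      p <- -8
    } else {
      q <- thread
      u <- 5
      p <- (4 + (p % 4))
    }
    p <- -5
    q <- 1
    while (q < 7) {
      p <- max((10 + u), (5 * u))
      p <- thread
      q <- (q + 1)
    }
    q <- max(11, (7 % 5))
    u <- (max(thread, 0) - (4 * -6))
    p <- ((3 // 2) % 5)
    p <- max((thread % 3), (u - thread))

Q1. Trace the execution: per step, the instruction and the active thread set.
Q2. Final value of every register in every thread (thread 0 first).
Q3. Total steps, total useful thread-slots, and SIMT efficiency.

step 0: q <- (min(10, 2) - min(u, q)) {0,1,2,3,4,5,6,7,8,9,10,11,12,13,14,15}
step 1: p <- q                       {0,1,2,3,4,5,6,7,8,9,10,11,12,13,14,15}
step 2: eval (max(3, thread) == 7)   {0,1,2,3,4,5,6,7,8,9,10,11,12,13,14,15}
step 3: q <- min(thread, (q - 7))    {7}
step 4: q <- (thread + (thread * p)) {7}
step 5: p <- -8                      {7}
step 6: q <- thread                  {0,1,2,3,4,5,6,8,9,10,11,12,13,14,15}
step 7: u <- 5                       {0,1,2,3,4,5,6,8,9,10,11,12,13,14,15}
step 8: p <- (4 + (p % 4))           {0,1,2,3,4,5,6,8,9,10,11,12,13,14,15}
step 9: p <- -5                      {0,1,2,3,4,5,6,7,8,9,10,11,12,13,14,15}
step 10: q <- 1                       {0,1,2,3,4,5,6,7,8,9,10,11,12,13,14,15}
step 11: eval (q < 7)                 {0,1,2,3,4,5,6,7,8,9,10,11,12,13,14,15}
step 12: p <- max((10 + u), (5 * u))  {0,1,2,3,4,5,6,7,8,9,10,11,12,13,14,15}
step 13: p <- thread                  {0,1,2,3,4,5,6,7,8,9,10,11,12,13,14,15}
step 14: q <- (q + 1)                 {0,1,2,3,4,5,6,7,8,9,10,11,12,13,14,15}
step 15: eval (q < 7)                 {0,1,2,3,4,5,6,7,8,9,10,11,12,13,14,15}
step 16: p <- max((10 + u), (5 * u))  {0,1,2,3,4,5,6,7,8,9,10,11,12,13,14,15}
step 17: p <- thread                  {0,1,2,3,4,5,6,7,8,9,10,11,12,13,14,15}
step 18: q <- (q + 1)                 {0,1,2,3,4,5,6,7,8,9,10,11,12,13,14,15}
step 19: eval (q < 7)                 {0,1,2,3,4,5,6,7,8,9,10,11,12,13,14,15}
step 20: p <- max((10 + u), (5 * u))  {0,1,2,3,4,5,6,7,8,9,10,11,12,13,14,15}
step 21: p <- thread                  {0,1,2,3,4,5,6,7,8,9,10,11,12,13,14,15}
step 22: q <- (q + 1)                 {0,1,2,3,4,5,6,7,8,9,10,11,12,13,14,15}
step 23: eval (q < 7)                 {0,1,2,3,4,5,6,7,8,9,10,11,12,13,14,15}
step 24: p <- max((10 + u), (5 * u))  {0,1,2,3,4,5,6,7,8,9,10,11,12,13,14,15}
step 25: p <- thread                  {0,1,2,3,4,5,6,7,8,9,10,11,12,13,14,15}
step 26: q <- (q + 1)                 {0,1,2,3,4,5,6,7,8,9,10,11,12,13,14,15}
step 27: eval (q < 7)                 {0,1,2,3,4,5,6,7,8,9,10,11,12,13,14,15}
step 28: p <- max((10 + u), (5 * u))  {0,1,2,3,4,5,6,7,8,9,10,11,12,13,14,15}
step 29: p <- thread                  {0,1,2,3,4,5,6,7,8,9,10,11,12,13,14,15}
step 30: q <- (q + 1)                 {0,1,2,3,4,5,6,7,8,9,10,11,12,13,14,15}
step 31: eval (q < 7)                 {0,1,2,3,4,5,6,7,8,9,10,11,12,13,14,15}
step 32: p <- max((10 + u), (5 * u))  {0,1,2,3,4,5,6,7,8,9,10,11,12,13,14,15}
step 33: p <- thread                  {0,1,2,3,4,5,6,7,8,9,10,11,12,13,14,15}
step 34: q <- (q + 1)                 {0,1,2,3,4,5,6,7,8,9,10,11,12,13,14,15}
step 35: eval (q < 7)                 {0,1,2,3,4,5,6,7,8,9,10,11,12,13,14,15}
step 36: q <- max(11, (7 % 5))        {0,1,2,3,4,5,6,7,8,9,10,11,12,13,14,15}
step 37: u <- (max(thread, 0) - (4 * -6)) {0,1,2,3,4,5,6,7,8,9,10,11,12,13,14,15}
step 38: p <- ((3 // 2) % 5)          {0,1,2,3,4,5,6,7,8,9,10,11,12,13,14,15}
step 39: p <- max((thread % 3), (u - thread)) {0,1,2,3,4,5,6,7,8,9,10,11,12,13,14,15}

Answer: 40 steps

p: 24,24,24,24,24,24,24,24,24,24,24,24,24,24,24,24
u: 24,25,26,27,28,29,30,31,32,33,34,35,36,37,38,39
q: 11,11,11,11,11,11,11,11,11,11,11,11,11,11,11,11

steps = 40; useful = 592; efficiency = 592/640 = 37/40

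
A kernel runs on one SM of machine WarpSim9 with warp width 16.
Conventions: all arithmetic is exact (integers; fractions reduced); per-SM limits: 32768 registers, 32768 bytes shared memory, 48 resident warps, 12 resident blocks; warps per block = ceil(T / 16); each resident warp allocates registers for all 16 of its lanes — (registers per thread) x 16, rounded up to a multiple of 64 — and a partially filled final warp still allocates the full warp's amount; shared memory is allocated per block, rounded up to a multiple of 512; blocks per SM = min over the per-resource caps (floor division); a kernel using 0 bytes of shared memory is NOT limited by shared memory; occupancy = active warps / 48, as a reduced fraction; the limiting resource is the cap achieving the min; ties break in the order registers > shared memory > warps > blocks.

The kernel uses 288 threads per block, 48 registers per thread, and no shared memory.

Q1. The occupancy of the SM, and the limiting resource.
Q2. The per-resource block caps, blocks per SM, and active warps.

Answer: occupancy 3/4, limited by registers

registers: 2 blocks
shared memory: no limit (kernel uses none)
warps: 2 blocks
blocks: 12 blocks

Answer: 2 blocks, 36 active warps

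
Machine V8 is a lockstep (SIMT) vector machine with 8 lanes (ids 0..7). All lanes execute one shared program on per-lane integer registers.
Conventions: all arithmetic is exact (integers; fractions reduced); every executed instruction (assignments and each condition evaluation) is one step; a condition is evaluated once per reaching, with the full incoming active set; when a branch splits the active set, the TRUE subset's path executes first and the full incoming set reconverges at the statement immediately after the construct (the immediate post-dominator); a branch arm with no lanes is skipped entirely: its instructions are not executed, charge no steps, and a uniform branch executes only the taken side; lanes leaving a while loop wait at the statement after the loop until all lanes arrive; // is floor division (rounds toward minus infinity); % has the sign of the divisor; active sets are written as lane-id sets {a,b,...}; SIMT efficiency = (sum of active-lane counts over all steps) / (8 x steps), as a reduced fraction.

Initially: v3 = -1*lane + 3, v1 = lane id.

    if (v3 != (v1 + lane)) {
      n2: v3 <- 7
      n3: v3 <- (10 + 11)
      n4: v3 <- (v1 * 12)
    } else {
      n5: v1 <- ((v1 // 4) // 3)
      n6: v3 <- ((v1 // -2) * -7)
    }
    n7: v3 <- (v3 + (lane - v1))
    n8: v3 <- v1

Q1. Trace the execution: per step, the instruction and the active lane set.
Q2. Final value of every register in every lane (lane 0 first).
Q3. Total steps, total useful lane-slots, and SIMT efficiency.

step 0: eval (v3 != (v1 + lane))     {0,1,2,3,4,5,6,7}
step 1: v3 <- 7                      {0,2,3,4,5,6,7}
step 2: v3 <- (10 + 11)              {0,2,3,4,5,6,7}
step 3: v3 <- (v1 * 12)              {0,2,3,4,5,6,7}
step 4: v1 <- ((v1 // 4) // 3)       {1}
step 5: v3 <- ((v1 // -2) * -7)      {1}
step 6: v3 <- (v3 + (lane - v1))     {0,1,2,3,4,5,6,7}
step 7: v3 <- v1                     {0,1,2,3,4,5,6,7}

Answer: 8 steps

v3: 0,0,2,3,4,5,6,7
v1: 0,0,2,3,4,5,6,7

steps = 8; useful = 47; efficiency = 47/64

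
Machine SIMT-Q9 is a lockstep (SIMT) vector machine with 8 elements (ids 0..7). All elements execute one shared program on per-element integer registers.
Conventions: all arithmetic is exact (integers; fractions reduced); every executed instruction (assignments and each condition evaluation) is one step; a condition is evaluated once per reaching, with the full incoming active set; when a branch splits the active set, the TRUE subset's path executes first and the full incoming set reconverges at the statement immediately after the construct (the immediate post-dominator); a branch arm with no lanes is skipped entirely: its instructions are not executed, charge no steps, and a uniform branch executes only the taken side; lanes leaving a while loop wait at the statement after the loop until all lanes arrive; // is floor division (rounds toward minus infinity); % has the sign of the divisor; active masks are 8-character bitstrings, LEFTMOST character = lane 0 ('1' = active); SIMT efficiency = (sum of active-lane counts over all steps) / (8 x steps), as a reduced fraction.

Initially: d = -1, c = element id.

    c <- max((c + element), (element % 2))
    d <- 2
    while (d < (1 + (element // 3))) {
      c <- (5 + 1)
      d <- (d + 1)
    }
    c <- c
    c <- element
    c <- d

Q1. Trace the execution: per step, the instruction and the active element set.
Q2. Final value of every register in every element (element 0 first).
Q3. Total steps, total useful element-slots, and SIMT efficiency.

step 0: c <- max((c + element), (element % 2)) 11111111
step 1: d <- 2                       11111111
step 2: eval (d < (1 + (element // 3))) 11111111
step 3: c <- (5 + 1)                 00000011
step 4: d <- (d + 1)                 00000011
step 5: eval (d < (1 + (element // 3))) 00000011
step 6: c <- c                       11111111
step 7: c <- element                 11111111
step 8: c <- d                       11111111

Answer: 9 steps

d: 2,2,2,2,2,2,3,3
c: 2,2,2,2,2,2,3,3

steps = 9; useful = 54; efficiency = 54/72 = 3/4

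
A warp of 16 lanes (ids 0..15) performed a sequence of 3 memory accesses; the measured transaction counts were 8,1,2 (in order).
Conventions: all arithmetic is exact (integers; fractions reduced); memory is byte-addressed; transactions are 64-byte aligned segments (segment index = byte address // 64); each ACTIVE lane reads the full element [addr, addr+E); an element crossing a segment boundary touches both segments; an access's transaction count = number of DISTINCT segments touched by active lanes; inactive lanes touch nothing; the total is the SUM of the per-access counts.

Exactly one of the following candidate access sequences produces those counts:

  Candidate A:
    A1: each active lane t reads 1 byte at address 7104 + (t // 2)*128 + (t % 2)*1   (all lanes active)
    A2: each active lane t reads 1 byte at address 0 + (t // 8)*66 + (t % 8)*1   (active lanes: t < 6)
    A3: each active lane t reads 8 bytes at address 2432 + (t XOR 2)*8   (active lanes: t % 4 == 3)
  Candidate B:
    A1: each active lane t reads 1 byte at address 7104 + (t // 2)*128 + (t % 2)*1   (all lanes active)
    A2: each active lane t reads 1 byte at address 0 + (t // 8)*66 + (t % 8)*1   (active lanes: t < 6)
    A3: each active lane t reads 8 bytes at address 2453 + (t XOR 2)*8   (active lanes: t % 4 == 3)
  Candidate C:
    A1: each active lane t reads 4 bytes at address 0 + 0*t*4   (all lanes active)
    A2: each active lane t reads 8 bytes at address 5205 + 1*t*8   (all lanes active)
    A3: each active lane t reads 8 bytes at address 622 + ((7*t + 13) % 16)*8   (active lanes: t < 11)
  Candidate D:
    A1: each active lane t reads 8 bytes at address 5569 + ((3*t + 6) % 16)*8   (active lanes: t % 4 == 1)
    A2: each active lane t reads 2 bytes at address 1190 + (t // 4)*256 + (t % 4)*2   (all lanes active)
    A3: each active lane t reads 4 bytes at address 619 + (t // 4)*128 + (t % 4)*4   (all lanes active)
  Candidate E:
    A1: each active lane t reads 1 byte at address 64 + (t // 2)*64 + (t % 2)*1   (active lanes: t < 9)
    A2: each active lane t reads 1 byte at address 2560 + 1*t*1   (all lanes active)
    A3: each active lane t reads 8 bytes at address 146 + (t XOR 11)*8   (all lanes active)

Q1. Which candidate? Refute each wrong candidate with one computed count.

B: A3 gives 3 transactions, not 2
C: A1 gives 1 transaction, not 8
D: A1 gives 2 transactions, not 8
E: A1 gives 5 transactions, not 8
A: all counts match (8,1,2)

Answer: A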